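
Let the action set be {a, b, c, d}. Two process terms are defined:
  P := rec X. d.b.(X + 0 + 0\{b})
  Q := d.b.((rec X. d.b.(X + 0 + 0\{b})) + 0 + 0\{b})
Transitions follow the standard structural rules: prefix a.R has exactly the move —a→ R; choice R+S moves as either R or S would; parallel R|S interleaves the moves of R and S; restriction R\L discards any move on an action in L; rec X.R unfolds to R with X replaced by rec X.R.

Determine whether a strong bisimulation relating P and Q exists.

P's transition system — 3 states:
  m0 = rec X. d.b.(X + 0 + 0\{b}) ⊢ --d--▸ m1
  m1 = b.((rec X. d.b.(X + 0 + 0\{b})) + 0 + 0\{b}) ⊢ --b--▸ m2
  m2 = (rec X. d.b.(X + 0 + 0\{b})) + 0 + 0\{b} ⊢ --d--▸ m1
Q's transition system — 3 states:
  n0 = d.b.((rec X. d.b.(X + 0 + 0\{b})) + 0 + 0\{b}) ⊢ --d--▸ n1
  n1 = b.((rec X. d.b.(X + 0 + 0\{b})) + 0 + 0\{b}) ⊢ --b--▸ n2
  n2 = (rec X. d.b.(X + 0 + 0\{b})) + 0 + 0\{b} ⊢ --d--▸ n1
Coarsest stable partition (strong bisimilarity classes):
  B0 = {m0, m2, n0, n2}
  B1 = {m1, n1}
m0 ∈ B0, n0 ∈ B0 → same block

bisimilar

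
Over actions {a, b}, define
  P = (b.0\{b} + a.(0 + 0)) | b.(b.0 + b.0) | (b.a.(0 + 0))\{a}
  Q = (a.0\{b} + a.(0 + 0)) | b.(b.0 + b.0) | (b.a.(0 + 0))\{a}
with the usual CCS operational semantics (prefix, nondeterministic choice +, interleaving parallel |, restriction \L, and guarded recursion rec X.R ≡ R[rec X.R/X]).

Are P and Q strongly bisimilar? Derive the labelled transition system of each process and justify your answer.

Reachable graph of P (18 states):
  p0 = (b.0\{b} + a.(0 + 0)) | b.(b.0 + b.0) | (b.a.(0 + 0))\{a} :: =a=> p1, =b=> p2, =b=> p3, =b=> p4
  p1 = (0 + 0) | b.(b.0 + b.0) | (b.a.(0 + 0))\{a} :: =b=> p5, =b=> p6
  p2 = (b.0\{b} + a.(0 + 0)) | (b.0 + b.0) | (b.a.(0 + 0))\{a} :: =a=> p5, =b=> p7, =b=> p8, =b=> p9
  p3 = (b.0\{b} + a.(0 + 0)) | b.(b.0 + b.0) | (a.(0 + 0))\{a} :: =a=> p6, =b=> p10, =b=> p7
  p4 = 0\{b} | b.(b.0 + b.0) | (b.a.(0 + 0))\{a} :: =b=> p10, =b=> p9
  p5 = (0 + 0) | (b.0 + b.0) | (b.a.(0 + 0))\{a} :: =b=> p11, =b=> p12
  p6 = (0 + 0) | b.(b.0 + b.0) | (a.(0 + 0))\{a} :: =b=> p11
  p7 = (b.0\{b} + a.(0 + 0)) | (b.0 + b.0) | (a.(0 + 0))\{a} :: =a=> p11, =b=> p13, =b=> p14
  p8 = (b.0\{b} + a.(0 + 0)) | 0 | (b.a.(0 + 0))\{a} :: =a=> p12, =b=> p13, =b=> p15
  p9 = 0\{b} | (b.0 + b.0) | (b.a.(0 + 0))\{a} :: =b=> p14, =b=> p15
  p10 = 0\{b} | b.(b.0 + b.0) | (a.(0 + 0))\{a} :: =b=> p14
  p11 = (0 + 0) | (b.0 + b.0) | (a.(0 + 0))\{a} :: =b=> p16
  p12 = (0 + 0) | 0 | (b.a.(0 + 0))\{a} :: =b=> p16
  p13 = (b.0\{b} + a.(0 + 0)) | 0 | (a.(0 + 0))\{a} :: =a=> p16, =b=> p17
  p14 = 0\{b} | (b.0 + b.0) | (a.(0 + 0))\{a} :: =b=> p17
  p15 = 0\{b} | 0 | (b.a.(0 + 0))\{a} :: =b=> p17
  p16 = (0 + 0) | 0 | (a.(0 + 0))\{a} :: ·
  p17 = 0\{b} | 0 | (a.(0 + 0))\{a} :: ·
Reachable graph of Q (18 states):
  q0 = (a.0\{b} + a.(0 + 0)) | b.(b.0 + b.0) | (b.a.(0 + 0))\{a} :: =a=> q1, =a=> q2, =b=> q3, =b=> q4
  q1 = (0 + 0) | b.(b.0 + b.0) | (b.a.(0 + 0))\{a} :: =b=> q5, =b=> q6
  q2 = 0\{b} | b.(b.0 + b.0) | (b.a.(0 + 0))\{a} :: =b=> q7, =b=> q8
  q3 = (a.0\{b} + a.(0 + 0)) | (b.0 + b.0) | (b.a.(0 + 0))\{a} :: =a=> q5, =a=> q7, =b=> q10, =b=> q9
  q4 = (a.0\{b} + a.(0 + 0)) | b.(b.0 + b.0) | (a.(0 + 0))\{a} :: =a=> q6, =a=> q8, =b=> q9
  q5 = (0 + 0) | (b.0 + b.0) | (b.a.(0 + 0))\{a} :: =b=> q11, =b=> q12
  q6 = (0 + 0) | b.(b.0 + b.0) | (a.(0 + 0))\{a} :: =b=> q11
  q7 = 0\{b} | (b.0 + b.0) | (b.a.(0 + 0))\{a} :: =b=> q13, =b=> q14
  q8 = 0\{b} | b.(b.0 + b.0) | (a.(0 + 0))\{a} :: =b=> q13
  q9 = (a.0\{b} + a.(0 + 0)) | (b.0 + b.0) | (a.(0 + 0))\{a} :: =a=> q11, =a=> q13, =b=> q15
  q10 = (a.0\{b} + a.(0 + 0)) | 0 | (b.a.(0 + 0))\{a} :: =a=> q12, =a=> q14, =b=> q15
  q11 = (0 + 0) | (b.0 + b.0) | (a.(0 + 0))\{a} :: =b=> q16
  q12 = (0 + 0) | 0 | (b.a.(0 + 0))\{a} :: =b=> q16
  q13 = 0\{b} | (b.0 + b.0) | (a.(0 + 0))\{a} :: =b=> q17
  q14 = 0\{b} | 0 | (b.a.(0 + 0))\{a} :: =b=> q17
  q15 = (a.0\{b} + a.(0 + 0)) | 0 | (a.(0 + 0))\{a} :: =a=> q16, =a=> q17
  q16 = (0 + 0) | 0 | (a.(0 + 0))\{a} :: ·
  q17 = 0\{b} | 0 | (a.(0 + 0))\{a} :: ·
Partition-refinement fixed point:
  B0 = {p0}
  B1 = {p2, p3}
  B2 = {p7, p8}
  B3 = {p11, p12, p14, p15, q11, q12, q13, q14}
  B4 = {p16, p17, q16, q17}
  B5 = {p13}
  B6 = {p10, p5, p6, p9, q5, q6, q7, q8}
  B7 = {p1, p4, q1, q2}
  B8 = {q0}
  B9 = {q3, q4}
  B10 = {q10, q9}
  B11 = {q15}
p0 ∈ B0, q0 ∈ B8 → different blocks

P ≁ Q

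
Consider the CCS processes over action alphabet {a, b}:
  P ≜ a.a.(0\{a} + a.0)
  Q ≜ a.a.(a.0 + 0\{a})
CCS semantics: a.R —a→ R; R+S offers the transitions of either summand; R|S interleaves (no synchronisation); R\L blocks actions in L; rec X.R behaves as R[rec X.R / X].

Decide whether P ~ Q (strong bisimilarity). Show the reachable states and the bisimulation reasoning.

Reachable graph of P (4 states):
  s0 = a.a.(0\{a} + a.0) ⊢ =a=> s1
  s1 = a.(0\{a} + a.0) ⊢ =a=> s2
  s2 = 0\{a} + a.0 ⊢ =a=> s3
  s3 = 0 ⊢ (no moves)
Reachable graph of Q (4 states):
  t0 = a.a.(a.0 + 0\{a}) ⊢ =a=> t1
  t1 = a.(a.0 + 0\{a}) ⊢ =a=> t2
  t2 = a.0 + 0\{a} ⊢ =a=> t3
  t3 = 0 ⊢ (no moves)
Coarsest stable partition (strong bisimilarity classes):
  B0 = {s0, t0}
  B1 = {s1, t1}
  B2 = {s2, t2}
  B3 = {s3, t3}
s0 ∈ B0, t0 ∈ B0 → same block

bisimilar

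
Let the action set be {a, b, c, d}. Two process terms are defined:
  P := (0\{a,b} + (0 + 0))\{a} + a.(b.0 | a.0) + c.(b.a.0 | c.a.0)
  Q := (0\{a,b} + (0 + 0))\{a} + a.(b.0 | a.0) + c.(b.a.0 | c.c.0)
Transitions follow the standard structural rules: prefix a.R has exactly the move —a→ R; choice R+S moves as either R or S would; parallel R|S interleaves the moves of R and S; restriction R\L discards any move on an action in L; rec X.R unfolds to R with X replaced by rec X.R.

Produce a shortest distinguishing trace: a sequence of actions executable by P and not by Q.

P's transition system — 12 states:
  m0 = (0\{a,b} + (0 + 0))\{a} + a.(b.0 | a.0) + c.(b.a.0 | c.a.0) has moves —a→ m1, —c→ m2
  m1 = b.0 | a.0 has moves —a→ m3, —b→ m4
  m2 = b.a.0 | c.a.0 has moves —b→ m5, —c→ m6
  m3 = b.0 | 0 has moves —b→ m7
  m4 = 0 | a.0 has moves —a→ m7
  m5 = a.0 | c.a.0 has moves —a→ m8, —c→ m9
  m6 = b.a.0 | a.0 has moves —a→ m10, —b→ m9
  m7 = 0 | 0 has moves (no moves)
  m8 = 0 | c.a.0 has moves —c→ m4
  m9 = a.0 | a.0 has moves —a→ m11, —a→ m4
  m10 = b.a.0 | 0 has moves —b→ m11
  m11 = a.0 | 0 has moves —a→ m7
Q's transition system — 13 states:
  n0 = (0\{a,b} + (0 + 0))\{a} + a.(b.0 | a.0) + c.(b.a.0 | c.c.0) has moves —a→ n1, —c→ n2
  n1 = b.0 | a.0 has moves —a→ n3, —b→ n4
  n2 = b.a.0 | c.c.0 has moves —b→ n5, —c→ n6
  n3 = b.0 | 0 has moves —b→ n7
  n4 = 0 | a.0 has moves —a→ n7
  n5 = a.0 | c.c.0 has moves —a→ n8, —c→ n9
  n6 = b.a.0 | c.0 has moves —b→ n9, —c→ n10
  n7 = 0 | 0 has moves (no moves)
  n8 = 0 | c.c.0 has moves —c→ n11
  n9 = a.0 | c.0 has moves —a→ n11, —c→ n12
  n10 = b.a.0 | 0 has moves —b→ n12
  n11 = 0 | c.0 has moves —c→ n7
  n12 = a.0 | 0 has moves —a→ n7
Executing cca from P (initial set {m0}):
  after c @ step 1: {m2}
  after c @ step 2: {m6}
  after a @ step 3: {m10}
  — P admits the full trace.
Executing cca from Q (initial set {n0}):
  after c @ step 1: {n2}
  after c @ step 2: {n6}
  after a @ step 3: ∅ (Q stuck)

cca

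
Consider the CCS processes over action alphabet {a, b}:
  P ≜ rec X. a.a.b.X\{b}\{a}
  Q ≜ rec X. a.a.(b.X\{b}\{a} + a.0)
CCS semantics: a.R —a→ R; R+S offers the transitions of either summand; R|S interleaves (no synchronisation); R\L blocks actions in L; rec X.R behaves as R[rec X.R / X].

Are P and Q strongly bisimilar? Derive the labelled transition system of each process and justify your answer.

not bisimilar

Reachable graph of P (4 states):
  s0 = rec X. a.a.b.X\{b}\{a} has moves ··a··> s1
  s1 = a.b.(rec X. a.a.b.X\{b}\{a})\{b}\{a} has moves ··a··> s2
  s2 = b.(rec X. a.a.b.X\{b}\{a})\{b}\{a} has moves ··b··> s3
  s3 = (rec X. a.a.b.X\{b}\{a})\{b}\{a} has moves ∅
Reachable graph of Q (5 states):
  t0 = rec X. a.a.(b.X\{b}\{a} + a.0) has moves ··a··> t1
  t1 = a.(b.(rec X. a.a.(b.X\{b}\{a} + a.0))\{b}\{a} + a.0) has moves ··a··> t2
  t2 = b.(rec X. a.a.(b.X\{b}\{a} + a.0))\{b}\{a} + a.0 has moves ··a··> t3, ··b··> t4
  t3 = 0 has moves ∅
  t4 = (rec X. a.a.(b.X\{b}\{a} + a.0))\{b}\{a} has moves ∅
Partition-refinement fixed point:
  B0 = {s0}
  B1 = {s1}
  B2 = {s2}
  B3 = {s3, t3, t4}
  B4 = {t0}
  B5 = {t1}
  B6 = {t2}
s0 ∈ B0, t0 ∈ B4 → different blocks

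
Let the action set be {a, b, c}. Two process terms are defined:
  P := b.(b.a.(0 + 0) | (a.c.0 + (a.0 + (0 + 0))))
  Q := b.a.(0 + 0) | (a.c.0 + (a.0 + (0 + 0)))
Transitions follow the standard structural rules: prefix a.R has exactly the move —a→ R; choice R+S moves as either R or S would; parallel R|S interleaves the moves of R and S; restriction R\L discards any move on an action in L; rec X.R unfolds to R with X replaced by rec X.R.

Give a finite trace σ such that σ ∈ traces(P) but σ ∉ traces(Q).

bb

P's transition system — 10 states:
  u0 = b.(b.a.(0 + 0) | (a.c.0 + (a.0 + (0 + 0)))) → -b-> u1
  u1 = b.a.(0 + 0) | (a.c.0 + (a.0 + (0 + 0))) → -a-> u2, -a-> u3, -b-> u4
  u2 = b.a.(0 + 0) | 0 → -b-> u5
  u3 = b.a.(0 + 0) | c.0 → -b-> u6, -c-> u2
  u4 = a.(0 + 0) | (a.c.0 + (a.0 + (0 + 0))) → -a-> u5, -a-> u6, -a-> u7
  u5 = a.(0 + 0) | 0 → -a-> u8
  u6 = a.(0 + 0) | c.0 → -a-> u9, -c-> u5
  u7 = (0 + 0) | (a.c.0 + (a.0 + (0 + 0))) → -a-> u8, -a-> u9
  u8 = (0 + 0) | 0 → ·
  u9 = (0 + 0) | c.0 → -c-> u8
Q's transition system — 9 states:
  v0 = b.a.(0 + 0) | (a.c.0 + (a.0 + (0 + 0))) → -a-> v1, -a-> v2, -b-> v3
  v1 = b.a.(0 + 0) | 0 → -b-> v4
  v2 = b.a.(0 + 0) | c.0 → -b-> v5, -c-> v1
  v3 = a.(0 + 0) | (a.c.0 + (a.0 + (0 + 0))) → -a-> v4, -a-> v5, -a-> v6
  v4 = a.(0 + 0) | 0 → -a-> v7
  v5 = a.(0 + 0) | c.0 → -a-> v8, -c-> v4
  v6 = (0 + 0) | (a.c.0 + (a.0 + (0 + 0))) → -a-> v7, -a-> v8
  v7 = (0 + 0) | 0 → ·
  v8 = (0 + 0) | c.0 → -c-> v7
Trace ⟨bb⟩ through P, begin at {u0}:
  after b @ step 1: {u1}
  after b @ step 2: {u4}
  ✓ P
Trace ⟨bb⟩ through Q, begin at {v0}:
  after b @ step 1: {v3}
  after b @ step 2: ∅  — Q cannot continue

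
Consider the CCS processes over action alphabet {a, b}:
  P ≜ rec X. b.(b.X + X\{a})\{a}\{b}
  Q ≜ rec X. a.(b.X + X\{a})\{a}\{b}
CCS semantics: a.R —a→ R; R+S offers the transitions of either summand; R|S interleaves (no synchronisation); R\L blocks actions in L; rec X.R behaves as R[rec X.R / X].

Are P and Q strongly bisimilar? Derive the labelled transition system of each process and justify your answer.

P's transition system — 2 states:
  p0 = rec X. b.(b.X + X\{a})\{a}\{b} :: —b→ p1
  p1 = (b.(rec X. b.(b.X + X\{a})\{a}\{b}) + (rec X. b.(b.X + X\{a})\{a}\{b})\{a})\{a}\{b} :: deadlocked
Q's transition system — 2 states:
  q0 = rec X. a.(b.X + X\{a})\{a}\{b} :: —a→ q1
  q1 = (b.(rec X. a.(b.X + X\{a})\{a}\{b}) + (rec X. a.(b.X + X\{a})\{a}\{b})\{a})\{a}\{b} :: deadlocked
Partition-refinement fixed point:
  B0 = {p0}
  B1 = {p1, q1}
  B2 = {q0}
p0 ∈ B0, q0 ∈ B2 → different blocks

P ≁ Q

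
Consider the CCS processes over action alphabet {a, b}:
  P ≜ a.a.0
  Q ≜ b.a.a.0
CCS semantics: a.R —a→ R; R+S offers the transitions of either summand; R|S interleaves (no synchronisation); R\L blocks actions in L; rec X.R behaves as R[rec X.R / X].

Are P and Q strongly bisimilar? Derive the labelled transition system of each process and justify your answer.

P ≁ Q

P's transition system — 3 states:
  u0 = a.a.0 | --a--▸ u1
  u1 = a.0 | --a--▸ u2
  u2 = 0 | ∅
Q's transition system — 4 states:
  v0 = b.a.a.0 | --b--▸ v1
  v1 = a.a.0 | --a--▸ v2
  v2 = a.0 | --a--▸ v3
  v3 = 0 | ∅
Coarsest stable partition (strong bisimilarity classes):
  B0 = {u0, v1}
  B1 = {u1, v2}
  B2 = {u2, v3}
  B3 = {v0}
u0 ∈ B0, v0 ∈ B3 → different blocks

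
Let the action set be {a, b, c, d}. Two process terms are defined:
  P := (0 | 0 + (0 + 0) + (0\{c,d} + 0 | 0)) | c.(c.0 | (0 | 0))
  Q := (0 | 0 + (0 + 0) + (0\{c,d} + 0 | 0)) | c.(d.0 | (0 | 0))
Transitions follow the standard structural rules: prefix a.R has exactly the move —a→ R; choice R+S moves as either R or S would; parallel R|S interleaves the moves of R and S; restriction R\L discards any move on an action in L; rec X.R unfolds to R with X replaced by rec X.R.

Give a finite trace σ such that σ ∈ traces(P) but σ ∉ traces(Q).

Reachable graph of P (3 states):
  u0 = (0 | 0 + (0 + 0) + (0\{c,d} + 0 | 0)) | c.(c.0 | (0 | 0)) → —c→ u1
  u1 = (0 | 0 + (0 + 0) + (0\{c,d} + 0 | 0)) | (c.0 | (0 | 0)) → —c→ u2
  u2 = (0 | 0 + (0 + 0) + (0\{c,d} + 0 | 0)) | (0 | (0 | 0)) → ·
Reachable graph of Q (3 states):
  v0 = (0 | 0 + (0 + 0) + (0\{c,d} + 0 | 0)) | c.(d.0 | (0 | 0)) → —c→ v1
  v1 = (0 | 0 + (0 + 0) + (0\{c,d} + 0 | 0)) | (d.0 | (0 | 0)) → —d→ v2
  v2 = (0 | 0 + (0 + 0) + (0\{c,d} + 0 | 0)) | (0 | (0 | 0)) → ·
Run σ = ⟨cc⟩ on P: start {u0}
  step 1 (c): {u1}
  step 2 (c): {u2}
  P completes σ.
Run σ = ⟨cc⟩ on Q: start {v0}
  step 1 (c): {v1}
  step 2 (c): no successor for Q

cc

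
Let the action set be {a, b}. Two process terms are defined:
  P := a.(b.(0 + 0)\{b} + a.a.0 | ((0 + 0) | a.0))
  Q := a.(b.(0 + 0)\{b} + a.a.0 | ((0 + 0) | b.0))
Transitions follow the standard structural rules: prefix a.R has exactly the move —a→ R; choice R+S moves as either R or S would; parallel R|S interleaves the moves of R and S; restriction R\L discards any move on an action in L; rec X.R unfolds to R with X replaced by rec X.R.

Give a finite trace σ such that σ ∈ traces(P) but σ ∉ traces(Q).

aaaa

Reachable graph of P (8 states):
  s0 = a.(b.(0 + 0)\{b} + a.a.0 | ((0 + 0) | a.0)) has moves --a--▸ s1
  s1 = b.(0 + 0)\{b} + a.a.0 | ((0 + 0) | a.0) has moves --a--▸ s2, --a--▸ s3, --b--▸ s4
  s2 = a.0 | ((0 + 0) | a.0) has moves --a--▸ s5, --a--▸ s6
  s3 = a.a.0 | ((0 + 0) | 0) has moves --a--▸ s6
  s4 = (0 + 0)\{b} has moves ·
  s5 = 0 | ((0 + 0) | a.0) has moves --a--▸ s7
  s6 = a.0 | ((0 + 0) | 0) has moves --a--▸ s7
  s7 = 0 | ((0 + 0) | 0) has moves ·
Reachable graph of Q (8 states):
  t0 = a.(b.(0 + 0)\{b} + a.a.0 | ((0 + 0) | b.0)) has moves --a--▸ t1
  t1 = b.(0 + 0)\{b} + a.a.0 | ((0 + 0) | b.0) has moves --a--▸ t2, --b--▸ t3, --b--▸ t4
  t2 = a.0 | ((0 + 0) | b.0) has moves --a--▸ t5, --b--▸ t6
  t3 = (0 + 0)\{b} has moves ·
  t4 = a.a.0 | ((0 + 0) | 0) has moves --a--▸ t6
  t5 = 0 | ((0 + 0) | b.0) has moves --b--▸ t7
  t6 = a.0 | ((0 + 0) | 0) has moves --a--▸ t7
  t7 = 0 | ((0 + 0) | 0) has moves ·
Run σ = ⟨aaaa⟩ on P: start {s0}
  step 1 (a): {s1}
  step 2 (a): {s2, s3}
  step 3 (a): {s5, s6}
  step 4 (a): {s7}
  ✓ P
Run σ = ⟨aaaa⟩ on Q: start {t0}
  step 1 (a): {t1}
  step 2 (a): {t2}
  step 3 (a): {t5}
  step 4 (a): no successor for Q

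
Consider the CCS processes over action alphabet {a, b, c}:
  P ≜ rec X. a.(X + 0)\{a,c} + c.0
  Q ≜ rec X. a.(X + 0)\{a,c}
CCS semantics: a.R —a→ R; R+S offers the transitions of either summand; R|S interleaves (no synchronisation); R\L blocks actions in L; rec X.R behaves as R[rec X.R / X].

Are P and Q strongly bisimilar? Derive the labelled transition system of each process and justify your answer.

not bisimilar

Reachable graph of P (3 states):
  p0 = rec X. a.(X + 0)\{a,c} + c.0 has moves =a=> p1, =c=> p2
  p1 = ((rec X. a.(X + 0)\{a,c} + c.0) + 0)\{a,c} has moves stopped
  p2 = 0 has moves stopped
Reachable graph of Q (2 states):
  q0 = rec X. a.(X + 0)\{a,c} has moves =a=> q1
  q1 = ((rec X. a.(X + 0)\{a,c}) + 0)\{a,c} has moves stopped
Coarsest stable partition (strong bisimilarity classes):
  B0 = {p0}
  B1 = {p1, p2, q1}
  B2 = {q0}
p0 ∈ B0, q0 ∈ B2 → different blocks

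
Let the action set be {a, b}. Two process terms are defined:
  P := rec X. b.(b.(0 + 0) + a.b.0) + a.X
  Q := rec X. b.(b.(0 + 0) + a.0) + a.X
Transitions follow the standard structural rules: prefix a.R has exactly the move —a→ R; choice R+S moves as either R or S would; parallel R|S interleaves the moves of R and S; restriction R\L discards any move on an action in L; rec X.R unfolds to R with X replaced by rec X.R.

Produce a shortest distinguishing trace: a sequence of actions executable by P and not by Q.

bab

LTS(P): 5 reachable states
  m0 = rec X. b.(b.(0 + 0) + a.b.0) + a.X → -a-> m0, -b-> m1
  m1 = b.(0 + 0) + a.b.0 → -a-> m2, -b-> m3
  m2 = b.0 → -b-> m4
  m3 = 0 + 0 → deadlocked
  m4 = 0 → deadlocked
LTS(Q): 4 reachable states
  n0 = rec X. b.(b.(0 + 0) + a.0) + a.X → -a-> n0, -b-> n1
  n1 = b.(0 + 0) + a.0 → -a-> n2, -b-> n3
  n2 = 0 → deadlocked
  n3 = 0 + 0 → deadlocked
Run σ = ⟨bab⟩ on P: start {m0}
  step 1 (b): {m1}
  step 2 (a): {m2}
  step 3 (b): {m4}
  P completes σ.
Run σ = ⟨bab⟩ on Q: start {n0}
  step 1 (b): {n1}
  step 2 (a): {n2}
  step 3 (b): no successor for Q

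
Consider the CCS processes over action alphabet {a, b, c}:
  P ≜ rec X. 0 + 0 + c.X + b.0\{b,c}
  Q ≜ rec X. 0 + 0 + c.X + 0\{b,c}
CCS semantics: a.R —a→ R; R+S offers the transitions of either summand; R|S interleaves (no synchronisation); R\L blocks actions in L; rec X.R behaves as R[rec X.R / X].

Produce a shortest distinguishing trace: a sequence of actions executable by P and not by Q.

Reachable graph of P (2 states):
  u0 = rec X. 0 + 0 + c.X + b.0\{b,c} ⊢ --b--▸ u1, --c--▸ u0
  u1 = 0\{b,c} ⊢ stopped
Reachable graph of Q (1 states):
  v0 = rec X. 0 + 0 + c.X + 0\{b,c} ⊢ --c--▸ v0
Executing b from P (initial set {u0}):
  [1] b ⇒ {u1}
  ✓ P
Executing b from Q (initial set {v0}):
  [1] b ⇒ ∅ (Q stuck)

b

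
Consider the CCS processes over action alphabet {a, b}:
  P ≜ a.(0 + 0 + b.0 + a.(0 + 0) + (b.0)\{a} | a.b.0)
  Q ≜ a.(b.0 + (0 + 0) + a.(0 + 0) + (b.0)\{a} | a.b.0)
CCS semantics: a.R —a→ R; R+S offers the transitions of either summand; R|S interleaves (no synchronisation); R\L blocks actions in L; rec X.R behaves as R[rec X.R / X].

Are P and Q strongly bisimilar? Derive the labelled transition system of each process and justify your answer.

P's transition system — 9 states:
  u0 = a.(0 + 0 + b.0 + a.(0 + 0) + (b.0)\{a} | a.b.0) ⊢ --a--▸ u1
  u1 = 0 + 0 + b.0 + a.(0 + 0) + (b.0)\{a} | a.b.0 ⊢ --a--▸ u2, --a--▸ u3, --b--▸ u4, --b--▸ u5
  u2 = (b.0)\{a} | b.0 ⊢ --b--▸ u6, --b--▸ u7
  u3 = 0 + 0 ⊢ stopped
  u4 = 0 ⊢ stopped
  u5 = 0\{a} | a.b.0 ⊢ --a--▸ u7
  u6 = (b.0)\{a} | 0 ⊢ --b--▸ u8
  u7 = 0\{a} | b.0 ⊢ --b--▸ u8
  u8 = 0\{a} | 0 ⊢ stopped
Q's transition system — 9 states:
  v0 = a.(b.0 + (0 + 0) + a.(0 + 0) + (b.0)\{a} | a.b.0) ⊢ --a--▸ v1
  v1 = b.0 + (0 + 0) + a.(0 + 0) + (b.0)\{a} | a.b.0 ⊢ --a--▸ v2, --a--▸ v3, --b--▸ v4, --b--▸ v5
  v2 = (b.0)\{a} | b.0 ⊢ --b--▸ v6, --b--▸ v7
  v3 = 0 + 0 ⊢ stopped
  v4 = 0 ⊢ stopped
  v5 = 0\{a} | a.b.0 ⊢ --a--▸ v7
  v6 = (b.0)\{a} | 0 ⊢ --b--▸ v8
  v7 = 0\{a} | b.0 ⊢ --b--▸ v8
  v8 = 0\{a} | 0 ⊢ stopped
Partition-refinement fixed point:
  B0 = {u0, v0}
  B1 = {u1, v1}
  B2 = {u3, u4, u8, v3, v4, v8}
  B3 = {u5, v5}
  B4 = {u6, u7, v6, v7}
  B5 = {u2, v2}
u0 ∈ B0, v0 ∈ B0 → same block

bisimilar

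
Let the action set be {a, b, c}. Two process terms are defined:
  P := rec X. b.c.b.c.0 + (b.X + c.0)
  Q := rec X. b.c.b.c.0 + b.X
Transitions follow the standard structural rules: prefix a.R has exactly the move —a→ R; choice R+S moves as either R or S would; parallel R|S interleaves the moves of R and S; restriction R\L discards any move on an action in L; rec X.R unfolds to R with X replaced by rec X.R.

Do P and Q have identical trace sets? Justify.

trace-distinct — witness ⟨c⟩

P's transition system — 5 states:
  p0 = rec X. b.c.b.c.0 + (b.X + c.0) → ··b··> p0, ··b··> p1, ··c··> p2
  p1 = c.b.c.0 → ··c··> p3
  p2 = 0 → (no moves)
  p3 = b.c.0 → ··b··> p4
  p4 = c.0 → ··c··> p2
Q's transition system — 5 states:
  q0 = rec X. b.c.b.c.0 + b.X → ··b··> q0, ··b··> q1
  q1 = c.b.c.0 → ··c··> q2
  q2 = b.c.0 → ··b··> q3
  q3 = c.0 → ··c··> q4
  q4 = 0 → (no moves)
Run σ = ⟨c⟩ on P: start {p0}
  after c @ step 1: {p2}
  ✓ P
Run σ = ⟨c⟩ on Q: start {q0}
  after c @ step 1: ∅  — Q cannot continue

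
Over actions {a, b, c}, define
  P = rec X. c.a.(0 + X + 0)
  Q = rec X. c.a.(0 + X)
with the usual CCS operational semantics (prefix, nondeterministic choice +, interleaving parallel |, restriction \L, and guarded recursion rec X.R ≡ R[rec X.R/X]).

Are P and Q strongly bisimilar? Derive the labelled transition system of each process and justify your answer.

LTS(P): 3 reachable states
  s0 = rec X. c.a.(0 + X + 0) has moves -c-> s1
  s1 = a.(0 + (rec X. c.a.(0 + X + 0)) + 0) has moves -a-> s2
  s2 = 0 + (rec X. c.a.(0 + X + 0)) + 0 has moves -c-> s1
LTS(Q): 3 reachable states
  t0 = rec X. c.a.(0 + X) has moves -c-> t1
  t1 = a.(0 + (rec X. c.a.(0 + X))) has moves -a-> t2
  t2 = 0 + (rec X. c.a.(0 + X)) has moves -c-> t1
Coarsest stable partition (strong bisimilarity classes):
  B0 = {s0, s2, t0, t2}
  B1 = {s1, t1}
s0 ∈ B0, t0 ∈ B0 → same block

YES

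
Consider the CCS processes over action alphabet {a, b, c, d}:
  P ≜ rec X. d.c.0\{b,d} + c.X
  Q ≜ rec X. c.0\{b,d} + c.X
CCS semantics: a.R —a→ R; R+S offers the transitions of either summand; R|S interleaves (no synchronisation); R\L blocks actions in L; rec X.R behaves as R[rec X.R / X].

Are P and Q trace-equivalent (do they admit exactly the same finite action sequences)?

LTS(P): 3 reachable states
  s0 = rec X. d.c.0\{b,d} + c.X ⊢ ··c··> s0, ··d··> s1
  s1 = c.0\{b,d} ⊢ ··c··> s2
  s2 = 0\{b,d} ⊢ (no moves)
LTS(Q): 2 reachable states
  t0 = rec X. c.0\{b,d} + c.X ⊢ ··c··> t0, ··c··> t1
  t1 = 0\{b,d} ⊢ (no moves)
Trace ⟨d⟩ through P, begin at {s0}:
  [1] d ⇒ {s1}
  — P admits the full trace.
Trace ⟨d⟩ through Q, begin at {t0}:
  [1] d ⇒ ∅  — Q cannot continue

NO — witness ⟨d⟩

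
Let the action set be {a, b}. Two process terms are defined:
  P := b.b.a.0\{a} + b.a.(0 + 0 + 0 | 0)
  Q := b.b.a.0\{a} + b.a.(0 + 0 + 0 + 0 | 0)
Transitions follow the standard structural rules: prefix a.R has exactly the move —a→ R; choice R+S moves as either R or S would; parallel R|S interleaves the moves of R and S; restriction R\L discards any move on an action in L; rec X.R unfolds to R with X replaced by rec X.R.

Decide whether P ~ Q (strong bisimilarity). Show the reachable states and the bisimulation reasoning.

bisimilar

LTS(P): 6 reachable states
  u0 = b.b.a.0\{a} + b.a.(0 + 0 + 0 | 0) → —b→ u1, —b→ u2
  u1 = a.(0 + 0 + 0 | 0) → —a→ u3
  u2 = b.a.0\{a} → —b→ u4
  u3 = 0 + 0 + 0 | 0 → deadlocked
  u4 = a.0\{a} → —a→ u5
  u5 = 0\{a} → deadlocked
LTS(Q): 6 reachable states
  v0 = b.b.a.0\{a} + b.a.(0 + 0 + 0 + 0 | 0) → —b→ v1, —b→ v2
  v1 = a.(0 + 0 + 0 + 0 | 0) → —a→ v3
  v2 = b.a.0\{a} → —b→ v4
  v3 = 0 + 0 + 0 + 0 | 0 → deadlocked
  v4 = a.0\{a} → —a→ v5
  v5 = 0\{a} → deadlocked
Partition-refinement fixed point:
  B0 = {u0, v0}
  B1 = {u1, u4, v1, v4}
  B2 = {u3, u5, v3, v5}
  B3 = {u2, v2}
u0 ∈ B0, v0 ∈ B0 → same block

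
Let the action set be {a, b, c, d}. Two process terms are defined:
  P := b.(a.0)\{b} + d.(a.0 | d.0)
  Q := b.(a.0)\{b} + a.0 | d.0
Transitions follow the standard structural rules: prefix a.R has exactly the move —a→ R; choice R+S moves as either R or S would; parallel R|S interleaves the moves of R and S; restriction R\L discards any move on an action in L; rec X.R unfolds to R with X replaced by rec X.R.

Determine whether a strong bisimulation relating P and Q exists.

NO

LTS(P): 7 reachable states
  m0 = b.(a.0)\{b} + d.(a.0 | d.0) has moves --b--▸ m1, --d--▸ m2
  m1 = (a.0)\{b} has moves --a--▸ m3
  m2 = a.0 | d.0 has moves --a--▸ m4, --d--▸ m5
  m3 = 0\{b} has moves ·
  m4 = 0 | d.0 has moves --d--▸ m6
  m5 = a.0 | 0 has moves --a--▸ m6
  m6 = 0 | 0 has moves ·
LTS(Q): 6 reachable states
  n0 = b.(a.0)\{b} + a.0 | d.0 has moves --a--▸ n1, --b--▸ n2, --d--▸ n3
  n1 = 0 | d.0 has moves --d--▸ n4
  n2 = (a.0)\{b} has moves --a--▸ n5
  n3 = a.0 | 0 has moves --a--▸ n4
  n4 = 0 | 0 has moves ·
  n5 = 0\{b} has moves ·
Partition-refinement fixed point:
  B0 = {m0}
  B1 = {m2}
  B2 = {m4, n1}
  B3 = {m3, m6, n4, n5}
  B4 = {m1, m5, n2, n3}
  B5 = {n0}
m0 ∈ B0, n0 ∈ B5 → different blocks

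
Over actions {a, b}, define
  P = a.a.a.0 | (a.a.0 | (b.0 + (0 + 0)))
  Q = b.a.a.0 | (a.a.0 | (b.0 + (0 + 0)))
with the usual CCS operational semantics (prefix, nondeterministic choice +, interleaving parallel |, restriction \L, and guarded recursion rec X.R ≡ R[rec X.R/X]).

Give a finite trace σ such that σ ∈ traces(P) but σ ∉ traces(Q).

aaa

Reachable graph of P (24 states):
  s0 = a.a.a.0 | (a.a.0 | (b.0 + (0 + 0))) :: ··a··> s1, ··a··> s2, ··b··> s3
  s1 = a.a.0 | (a.a.0 | (b.0 + (0 + 0))) :: ··a··> s4, ··a··> s5, ··b··> s6
  s2 = a.a.a.0 | (a.0 | (b.0 + (0 + 0))) :: ··a··> s5, ··a··> s7, ··b··> s8
  s3 = a.a.a.0 | (a.a.0 | 0) :: ··a··> s6, ··a··> s8
  s4 = a.0 | (a.a.0 | (b.0 + (0 + 0))) :: ··a··> s10, ··a··> s9, ··b··> s11
  s5 = a.a.0 | (a.0 | (b.0 + (0 + 0))) :: ··a··> s10, ··a··> s12, ··b··> s13
  s6 = a.a.0 | (a.a.0 | 0) :: ··a··> s11, ··a··> s13
  s7 = a.a.a.0 | (0 | (b.0 + (0 + 0))) :: ··a··> s12, ··b··> s14
  s8 = a.a.a.0 | (a.0 | 0) :: ··a··> s13, ··a··> s14
  s9 = 0 | (a.a.0 | (b.0 + (0 + 0))) :: ··a··> s15, ··b··> s16
  s10 = a.0 | (a.0 | (b.0 + (0 + 0))) :: ··a··> s15, ··a··> s17, ··b··> s18
  s11 = a.0 | (a.a.0 | 0) :: ··a··> s16, ··a··> s18
  s12 = a.a.0 | (0 | (b.0 + (0 + 0))) :: ··a··> s17, ··b··> s19
  s13 = a.a.0 | (a.0 | 0) :: ··a··> s18, ··a··> s19
  s14 = a.a.a.0 | (0 | 0) :: ··a··> s19
  s15 = 0 | (a.0 | (b.0 + (0 + 0))) :: ··a··> s20, ··b··> s21
  s16 = 0 | (a.a.0 | 0) :: ··a··> s21
  s17 = a.0 | (0 | (b.0 + (0 + 0))) :: ··a··> s20, ··b··> s22
  s18 = a.0 | (a.0 | 0) :: ··a··> s21, ··a··> s22
  s19 = a.a.0 | (0 | 0) :: ··a··> s22
  s20 = 0 | (0 | (b.0 + (0 + 0))) :: ··b··> s23
  s21 = 0 | (a.0 | 0) :: ··a··> s23
  s22 = a.0 | (0 | 0) :: ··a··> s23
  s23 = 0 | (0 | 0) :: ∅
Reachable graph of Q (24 states):
  t0 = b.a.a.0 | (a.a.0 | (b.0 + (0 + 0))) :: ··a··> t1, ··b··> t2, ··b··> t3
  t1 = b.a.a.0 | (a.0 | (b.0 + (0 + 0))) :: ··a··> t4, ··b··> t5, ··b··> t6
  t2 = a.a.0 | (a.a.0 | (b.0 + (0 + 0))) :: ··a··> t5, ··a··> t7, ··b··> t8
  t3 = b.a.a.0 | (a.a.0 | 0) :: ··a··> t6, ··b··> t8
  t4 = b.a.a.0 | (0 | (b.0 + (0 + 0))) :: ··b··> t10, ··b··> t9
  t5 = a.a.0 | (a.0 | (b.0 + (0 + 0))) :: ··a··> t11, ··a··> t9, ··b··> t12
  t6 = b.a.a.0 | (a.0 | 0) :: ··a··> t10, ··b··> t12
  t7 = a.0 | (a.a.0 | (b.0 + (0 + 0))) :: ··a··> t11, ··a··> t13, ··b··> t14
  t8 = a.a.0 | (a.a.0 | 0) :: ··a··> t12, ··a··> t14
  t9 = a.a.0 | (0 | (b.0 + (0 + 0))) :: ··a··> t15, ··b··> t16
  t10 = b.a.a.0 | (0 | 0) :: ··b··> t16
  t11 = a.0 | (a.0 | (b.0 + (0 + 0))) :: ··a··> t15, ··a··> t17, ··b··> t18
  t12 = a.a.0 | (a.0 | 0) :: ··a··> t16, ··a··> t18
  t13 = 0 | (a.a.0 | (b.0 + (0 + 0))) :: ··a··> t17, ··b··> t19
  t14 = a.0 | (a.a.0 | 0) :: ··a··> t18, ··a··> t19
  t15 = a.0 | (0 | (b.0 + (0 + 0))) :: ··a··> t20, ··b··> t21
  t16 = a.a.0 | (0 | 0) :: ··a··> t21
  t17 = 0 | (a.0 | (b.0 + (0 + 0))) :: ··a··> t20, ··b··> t22
  t18 = a.0 | (a.0 | 0) :: ··a··> t21, ··a··> t22
  t19 = 0 | (a.a.0 | 0) :: ··a··> t22
  t20 = 0 | (0 | (b.0 + (0 + 0))) :: ··b··> t23
  t21 = a.0 | (0 | 0) :: ··a··> t23
  t22 = 0 | (a.0 | 0) :: ··a··> t23
  t23 = 0 | (0 | 0) :: ∅
Executing aaa from P (initial set {s0}):
  after a @ step 1: {s1, s2}
  after a @ step 2: {s4, s5, s7}
  after a @ step 3: {s10, s12, s9}
  P completes σ.
Executing aaa from Q (initial set {t0}):
  after a @ step 1: {t1}
  after a @ step 2: {t4}
  after a @ step 3: no successor for Q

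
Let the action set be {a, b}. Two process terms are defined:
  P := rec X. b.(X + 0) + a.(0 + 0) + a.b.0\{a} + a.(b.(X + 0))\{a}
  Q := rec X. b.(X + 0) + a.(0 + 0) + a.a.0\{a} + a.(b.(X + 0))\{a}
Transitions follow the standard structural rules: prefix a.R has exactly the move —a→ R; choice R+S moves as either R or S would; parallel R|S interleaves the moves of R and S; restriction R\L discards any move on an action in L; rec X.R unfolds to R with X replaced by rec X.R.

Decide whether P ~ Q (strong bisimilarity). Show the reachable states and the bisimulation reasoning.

not bisimilar

P's transition system — 7 states:
  m0 = rec X. b.(X + 0) + a.(0 + 0) + a.b.0\{a} + a.(b.(X + 0))\{a} → ··a··> m1, ··a··> m2, ··a··> m3, ··b··> m4
  m1 = (b.((rec X. b.(X + 0) + a.(0 + 0) + a.b.0\{a} + a.(b.(X + 0))\{a}) + 0))\{a} → ··b··> m5
  m2 = 0 + 0 → ·
  m3 = b.0\{a} → ··b··> m6
  m4 = (rec X. b.(X + 0) + a.(0 + 0) + a.b.0\{a} + a.(b.(X + 0))\{a}) + 0 → ··a··> m1, ··a··> m2, ··a··> m3, ··b··> m4
  m5 = ((rec X. b.(X + 0) + a.(0 + 0) + a.b.0\{a} + a.(b.(X + 0))\{a}) + 0)\{a} → ··b··> m5
  m6 = 0\{a} → ·
Q's transition system — 7 states:
  n0 = rec X. b.(X + 0) + a.(0 + 0) + a.a.0\{a} + a.(b.(X + 0))\{a} → ··a··> n1, ··a··> n2, ··a··> n3, ··b··> n4
  n1 = (b.((rec X. b.(X + 0) + a.(0 + 0) + a.a.0\{a} + a.(b.(X + 0))\{a}) + 0))\{a} → ··b··> n5
  n2 = 0 + 0 → ·
  n3 = a.0\{a} → ··a··> n6
  n4 = (rec X. b.(X + 0) + a.(0 + 0) + a.a.0\{a} + a.(b.(X + 0))\{a}) + 0 → ··a··> n1, ··a··> n2, ··a··> n3, ··b··> n4
  n5 = ((rec X. b.(X + 0) + a.(0 + 0) + a.a.0\{a} + a.(b.(X + 0))\{a}) + 0)\{a} → ··b··> n5
  n6 = 0\{a} → ·
Partition-refinement fixed point:
  B0 = {m0, m4}
  B1 = {m2, m6, n2, n6}
  B2 = {m3}
  B3 = {m1, m5, n1, n5}
  B4 = {n0, n4}
  B5 = {n3}
m0 ∈ B0, n0 ∈ B4 → different blocks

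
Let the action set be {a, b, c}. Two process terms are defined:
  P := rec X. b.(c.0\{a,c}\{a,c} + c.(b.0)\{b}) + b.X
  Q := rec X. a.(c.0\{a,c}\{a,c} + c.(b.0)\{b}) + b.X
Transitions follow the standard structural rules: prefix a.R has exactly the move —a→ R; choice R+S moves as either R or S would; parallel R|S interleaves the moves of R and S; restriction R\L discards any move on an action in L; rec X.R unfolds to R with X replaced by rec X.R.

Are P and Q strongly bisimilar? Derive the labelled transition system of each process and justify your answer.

P's transition system — 4 states:
  s0 = rec X. b.(c.0\{a,c}\{a,c} + c.(b.0)\{b}) + b.X | ··b··> s0, ··b··> s1
  s1 = c.0\{a,c}\{a,c} + c.(b.0)\{b} | ··c··> s2, ··c··> s3
  s2 = (b.0)\{b} | ∅
  s3 = 0\{a,c}\{a,c} | ∅
Q's transition system — 4 states:
  t0 = rec X. a.(c.0\{a,c}\{a,c} + c.(b.0)\{b}) + b.X | ··a··> t1, ··b··> t0
  t1 = c.0\{a,c}\{a,c} + c.(b.0)\{b} | ··c··> t2, ··c··> t3
  t2 = (b.0)\{b} | ∅
  t3 = 0\{a,c}\{a,c} | ∅
Coarsest stable partition (strong bisimilarity classes):
  B0 = {s0}
  B1 = {s1, t1}
  B2 = {s2, s3, t2, t3}
  B3 = {t0}
s0 ∈ B0, t0 ∈ B3 → different blocks

P ≁ Q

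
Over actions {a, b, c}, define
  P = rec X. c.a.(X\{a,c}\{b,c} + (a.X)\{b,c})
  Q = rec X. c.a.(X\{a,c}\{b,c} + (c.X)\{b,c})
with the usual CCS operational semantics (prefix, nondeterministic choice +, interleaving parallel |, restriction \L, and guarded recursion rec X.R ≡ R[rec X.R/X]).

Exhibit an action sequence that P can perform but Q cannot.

LTS(P): 4 reachable states
  u0 = rec X. c.a.(X\{a,c}\{b,c} + (a.X)\{b,c}) ⊢ —c→ u1
  u1 = a.((rec X. c.a.(X\{a,c}\{b,c} + (a.X)\{b,c}))\{a,c}\{b,c} + (a.(rec X. c.a.(X\{a,c}\{b,c} + (a.X)\{b,c})))\{b,c}) ⊢ —a→ u2
  u2 = (rec X. c.a.(X\{a,c}\{b,c} + (a.X)\{b,c}))\{a,c}\{b,c} + (a.(rec X. c.a.(X\{a,c}\{b,c} + (a.X)\{b,c})))\{b,c} ⊢ —a→ u3
  u3 = (rec X. c.a.(X\{a,c}\{b,c} + (a.X)\{b,c}))\{b,c} ⊢ ·
LTS(Q): 3 reachable states
  v0 = rec X. c.a.(X\{a,c}\{b,c} + (c.X)\{b,c}) ⊢ —c→ v1
  v1 = a.((rec X. c.a.(X\{a,c}\{b,c} + (c.X)\{b,c}))\{a,c}\{b,c} + (c.(rec X. c.a.(X\{a,c}\{b,c} + (c.X)\{b,c})))\{b,c}) ⊢ —a→ v2
  v2 = (rec X. c.a.(X\{a,c}\{b,c} + (c.X)\{b,c}))\{a,c}\{b,c} + (c.(rec X. c.a.(X\{a,c}\{b,c} + (c.X)\{b,c})))\{b,c} ⊢ ·
Trace ⟨caa⟩ through P, begin at {u0}:
  step 1 (c): {u1}
  step 2 (a): {u2}
  step 3 (a): {u3}
  P completes σ.
Trace ⟨caa⟩ through Q, begin at {v0}:
  step 1 (c): {v1}
  step 2 (a): {v2}
  step 3 (a): ∅ (Q stuck)

caa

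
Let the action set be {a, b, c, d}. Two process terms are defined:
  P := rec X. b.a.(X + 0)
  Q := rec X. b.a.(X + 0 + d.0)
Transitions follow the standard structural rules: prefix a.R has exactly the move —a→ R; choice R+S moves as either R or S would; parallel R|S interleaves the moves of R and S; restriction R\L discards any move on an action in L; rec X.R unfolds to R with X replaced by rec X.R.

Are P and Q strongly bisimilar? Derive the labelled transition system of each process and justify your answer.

P ≁ Q

LTS(P): 3 reachable states
  u0 = rec X. b.a.(X + 0) ⊢ —b→ u1
  u1 = a.((rec X. b.a.(X + 0)) + 0) ⊢ —a→ u2
  u2 = (rec X. b.a.(X + 0)) + 0 ⊢ —b→ u1
LTS(Q): 4 reachable states
  v0 = rec X. b.a.(X + 0 + d.0) ⊢ —b→ v1
  v1 = a.((rec X. b.a.(X + 0 + d.0)) + 0 + d.0) ⊢ —a→ v2
  v2 = (rec X. b.a.(X + 0 + d.0)) + 0 + d.0 ⊢ —b→ v1, —d→ v3
  v3 = 0 ⊢ ·
Partition-refinement fixed point:
  B0 = {u0, u2}
  B1 = {u1}
  B2 = {v0}
  B3 = {v1}
  B4 = {v2}
  B5 = {v3}
u0 ∈ B0, v0 ∈ B2 → different blocks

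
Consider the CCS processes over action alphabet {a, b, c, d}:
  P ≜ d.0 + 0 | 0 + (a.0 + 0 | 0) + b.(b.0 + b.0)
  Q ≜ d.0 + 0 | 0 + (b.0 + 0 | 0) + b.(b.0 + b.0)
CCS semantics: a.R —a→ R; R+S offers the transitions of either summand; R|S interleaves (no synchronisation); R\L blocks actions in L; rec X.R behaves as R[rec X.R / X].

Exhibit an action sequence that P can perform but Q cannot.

P's transition system — 3 states:
  u0 = d.0 + 0 | 0 + (a.0 + 0 | 0) + b.(b.0 + b.0) ⊢ ··a··> u1, ··b··> u2, ··d··> u1
  u1 = 0 ⊢ (no moves)
  u2 = b.0 + b.0 ⊢ ··b··> u1
Q's transition system — 3 states:
  v0 = d.0 + 0 | 0 + (b.0 + 0 | 0) + b.(b.0 + b.0) ⊢ ··b··> v1, ··b··> v2, ··d··> v1
  v1 = 0 ⊢ (no moves)
  v2 = b.0 + b.0 ⊢ ··b··> v1
Run σ = ⟨a⟩ on P: start {u0}
  step 1 (a): {u1}
  P completes σ.
Run σ = ⟨a⟩ on Q: start {v0}
  step 1 (a): ∅  — Q cannot continue

a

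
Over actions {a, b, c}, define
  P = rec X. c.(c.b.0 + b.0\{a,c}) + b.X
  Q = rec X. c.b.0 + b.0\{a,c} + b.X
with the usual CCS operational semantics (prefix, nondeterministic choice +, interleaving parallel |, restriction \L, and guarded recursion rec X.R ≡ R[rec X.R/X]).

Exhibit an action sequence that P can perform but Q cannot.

cc

LTS(P): 5 reachable states
  m0 = rec X. c.(c.b.0 + b.0\{a,c}) + b.X ⊢ —b→ m0, —c→ m1
  m1 = c.b.0 + b.0\{a,c} ⊢ —b→ m2, —c→ m3
  m2 = 0\{a,c} ⊢ stopped
  m3 = b.0 ⊢ —b→ m4
  m4 = 0 ⊢ stopped
LTS(Q): 4 reachable states
  n0 = rec X. c.b.0 + b.0\{a,c} + b.X ⊢ —b→ n0, —b→ n1, —c→ n2
  n1 = 0\{a,c} ⊢ stopped
  n2 = b.0 ⊢ —b→ n3
  n3 = 0 ⊢ stopped
Executing cc from P (initial set {m0}):
  after c @ step 1: {m1}
  after c @ step 2: {m3}
  ✓ P
Executing cc from Q (initial set {n0}):
  after c @ step 1: {n2}
  after c @ step 2: ∅ (Q stuck)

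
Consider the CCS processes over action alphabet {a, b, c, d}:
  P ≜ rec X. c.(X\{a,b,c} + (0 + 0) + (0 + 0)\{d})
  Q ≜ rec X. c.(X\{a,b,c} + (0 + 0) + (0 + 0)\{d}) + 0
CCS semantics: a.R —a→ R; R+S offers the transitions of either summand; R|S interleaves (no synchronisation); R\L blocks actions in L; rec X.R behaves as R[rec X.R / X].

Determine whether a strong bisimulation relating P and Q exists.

bisimilar

Reachable graph of P (2 states):
  m0 = rec X. c.(X\{a,b,c} + (0 + 0) + (0 + 0)\{d}) → =c=> m1
  m1 = (rec X. c.(X\{a,b,c} + (0 + 0) + (0 + 0)\{d}))\{a,b,c} + (0 + 0) + (0 + 0)\{d} → deadlocked
Reachable graph of Q (2 states):
  n0 = rec X. c.(X\{a,b,c} + (0 + 0) + (0 + 0)\{d}) + 0 → =c=> n1
  n1 = (rec X. c.(X\{a,b,c} + (0 + 0) + (0 + 0)\{d}) + 0)\{a,b,c} + (0 + 0) + (0 + 0)\{d} → deadlocked
Coarsest stable partition (strong bisimilarity classes):
  B0 = {m0, n0}
  B1 = {m1, n1}
m0 ∈ B0, n0 ∈ B0 → same block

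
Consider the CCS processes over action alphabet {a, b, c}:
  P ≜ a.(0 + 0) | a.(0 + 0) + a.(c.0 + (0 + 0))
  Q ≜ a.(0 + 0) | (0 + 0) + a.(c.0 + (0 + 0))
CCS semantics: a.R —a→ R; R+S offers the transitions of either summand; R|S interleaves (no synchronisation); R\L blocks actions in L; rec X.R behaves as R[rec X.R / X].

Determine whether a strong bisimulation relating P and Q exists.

P's transition system — 6 states:
  u0 = a.(0 + 0) | a.(0 + 0) + a.(c.0 + (0 + 0)) :: --a--▸ u1, --a--▸ u2, --a--▸ u3
  u1 = (0 + 0) | a.(0 + 0) :: --a--▸ u4
  u2 = a.(0 + 0) | (0 + 0) :: --a--▸ u4
  u3 = c.0 + (0 + 0) :: --c--▸ u5
  u4 = (0 + 0) | (0 + 0) :: ∅
  u5 = 0 :: ∅
Q's transition system — 4 states:
  v0 = a.(0 + 0) | (0 + 0) + a.(c.0 + (0 + 0)) :: --a--▸ v1, --a--▸ v2
  v1 = (0 + 0) | (0 + 0) :: ∅
  v2 = c.0 + (0 + 0) :: --c--▸ v3
  v3 = 0 :: ∅
Coarsest stable partition (strong bisimilarity classes):
  B0 = {u0}
  B1 = {u3, v2}
  B2 = {u4, u5, v1, v3}
  B3 = {u1, u2}
  B4 = {v0}
u0 ∈ B0, v0 ∈ B4 → different blocks

not bisimilar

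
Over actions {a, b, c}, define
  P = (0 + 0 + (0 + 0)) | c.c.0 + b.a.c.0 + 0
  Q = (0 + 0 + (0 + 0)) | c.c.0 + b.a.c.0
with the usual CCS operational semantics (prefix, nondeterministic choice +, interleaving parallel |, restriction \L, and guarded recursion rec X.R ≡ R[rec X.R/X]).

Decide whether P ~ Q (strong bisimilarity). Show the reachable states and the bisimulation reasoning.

YES

Reachable graph of P (6 states):
  s0 = (0 + 0 + (0 + 0)) | c.c.0 + b.a.c.0 + 0 → —b→ s1, —c→ s2
  s1 = a.c.0 → —a→ s3
  s2 = (0 + 0 + (0 + 0)) | c.0 → —c→ s4
  s3 = c.0 → —c→ s5
  s4 = (0 + 0 + (0 + 0)) | 0 → stopped
  s5 = 0 → stopped
Reachable graph of Q (6 states):
  t0 = (0 + 0 + (0 + 0)) | c.c.0 + b.a.c.0 → —b→ t1, —c→ t2
  t1 = a.c.0 → —a→ t3
  t2 = (0 + 0 + (0 + 0)) | c.0 → —c→ t4
  t3 = c.0 → —c→ t5
  t4 = (0 + 0 + (0 + 0)) | 0 → stopped
  t5 = 0 → stopped
Bisimilarity quotient blocks:
  B0 = {s0, t0}
  B1 = {s2, s3, t2, t3}
  B2 = {s4, s5, t4, t5}
  B3 = {s1, t1}
s0 ∈ B0, t0 ∈ B0 → same block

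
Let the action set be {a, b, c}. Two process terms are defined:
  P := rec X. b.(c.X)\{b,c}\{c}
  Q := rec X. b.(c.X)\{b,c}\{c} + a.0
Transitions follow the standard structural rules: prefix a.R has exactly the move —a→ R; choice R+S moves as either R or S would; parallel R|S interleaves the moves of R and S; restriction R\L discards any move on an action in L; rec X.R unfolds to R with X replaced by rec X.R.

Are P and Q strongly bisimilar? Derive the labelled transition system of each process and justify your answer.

P's transition system — 2 states:
  m0 = rec X. b.(c.X)\{b,c}\{c} :: =b=> m1
  m1 = (c.(rec X. b.(c.X)\{b,c}\{c}))\{b,c}\{c} :: ∅
Q's transition system — 3 states:
  n0 = rec X. b.(c.X)\{b,c}\{c} + a.0 :: =a=> n1, =b=> n2
  n1 = 0 :: ∅
  n2 = (c.(rec X. b.(c.X)\{b,c}\{c} + a.0))\{b,c}\{c} :: ∅
Bisimilarity quotient blocks:
  B0 = {m0}
  B1 = {m1, n1, n2}
  B2 = {n0}
m0 ∈ B0, n0 ∈ B2 → different blocks

not bisimilar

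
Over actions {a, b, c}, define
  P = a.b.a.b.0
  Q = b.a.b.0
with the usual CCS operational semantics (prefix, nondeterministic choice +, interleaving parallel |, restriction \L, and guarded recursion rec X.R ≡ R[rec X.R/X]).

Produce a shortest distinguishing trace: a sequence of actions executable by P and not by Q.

a

Reachable graph of P (5 states):
  m0 = a.b.a.b.0 ⊢ —a→ m1
  m1 = b.a.b.0 ⊢ —b→ m2
  m2 = a.b.0 ⊢ —a→ m3
  m3 = b.0 ⊢ —b→ m4
  m4 = 0 ⊢ ·
Reachable graph of Q (4 states):
  n0 = b.a.b.0 ⊢ —b→ n1
  n1 = a.b.0 ⊢ —a→ n2
  n2 = b.0 ⊢ —b→ n3
  n3 = 0 ⊢ ·
Run σ = ⟨a⟩ on P: start {m0}
  after a @ step 1: {m1}
  — P admits the full trace.
Run σ = ⟨a⟩ on Q: start {n0}
  after a @ step 1: ∅ (Q stuck)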